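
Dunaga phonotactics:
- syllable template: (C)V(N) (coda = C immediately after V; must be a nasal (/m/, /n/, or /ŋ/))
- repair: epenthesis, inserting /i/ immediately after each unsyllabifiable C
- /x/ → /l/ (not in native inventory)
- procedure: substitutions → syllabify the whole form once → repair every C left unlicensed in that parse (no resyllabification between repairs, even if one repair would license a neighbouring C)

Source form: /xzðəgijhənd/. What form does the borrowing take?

Substitution: /x/ → /l/, giving /lzðəgijhənd/.
Syllabifying with onset maximization leaves /l/, /z/, /j/, /d/ stranded (only a nasal (/m/, /n/, or /ŋ/) is licensed in coda position; onsets are limited to one consonant).
Each unlicensed consonant becomes the onset of a new syllable: /l/ → /li/, /z/ → /zi/, /j/ → /ji/, /d/ → /di/.

liziðəgijihəndi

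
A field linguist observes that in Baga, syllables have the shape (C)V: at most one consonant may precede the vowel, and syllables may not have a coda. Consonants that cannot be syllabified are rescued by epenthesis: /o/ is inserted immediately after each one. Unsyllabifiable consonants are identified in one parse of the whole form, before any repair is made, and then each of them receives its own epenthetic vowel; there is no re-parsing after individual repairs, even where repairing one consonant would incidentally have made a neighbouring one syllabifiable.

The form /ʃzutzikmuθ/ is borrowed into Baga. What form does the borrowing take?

Syllabifying with onset maximization leaves /ʃ/, /t/, /k/, /θ/ stranded (no codas are permitted; onsets are limited to one consonant).
Epenthesis after each stranded consonant: /ʃ/ → /ʃo/, /t/ → /to/, /k/ → /ko/, /θ/ → /θo/.

ʃozutozikomuθo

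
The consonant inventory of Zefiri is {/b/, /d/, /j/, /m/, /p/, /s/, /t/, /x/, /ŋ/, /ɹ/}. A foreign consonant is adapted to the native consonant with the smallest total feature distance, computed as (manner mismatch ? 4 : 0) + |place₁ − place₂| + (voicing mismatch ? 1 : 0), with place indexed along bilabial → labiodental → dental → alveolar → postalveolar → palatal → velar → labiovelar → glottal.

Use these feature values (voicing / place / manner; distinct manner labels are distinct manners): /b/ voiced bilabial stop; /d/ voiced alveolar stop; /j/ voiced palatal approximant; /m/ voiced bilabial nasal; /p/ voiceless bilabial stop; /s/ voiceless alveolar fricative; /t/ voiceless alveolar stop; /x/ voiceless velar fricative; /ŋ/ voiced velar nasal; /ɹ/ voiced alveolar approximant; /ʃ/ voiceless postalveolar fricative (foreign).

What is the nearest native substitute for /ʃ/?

s

/s/ is closest: same manner (fricative), place distance 1 (postalveolar→alveolar), same voicing; total 1. Next closest is /x/ at distance 2.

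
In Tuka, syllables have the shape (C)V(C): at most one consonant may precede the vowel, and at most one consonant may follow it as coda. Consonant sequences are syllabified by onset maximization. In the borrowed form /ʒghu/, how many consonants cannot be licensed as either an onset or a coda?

2

The consonants /ʒ/, /g/ cannot be parsed into a legal (C)V(C) syllable (at most one coda consonant is licensed; onsets are limited to one consonant).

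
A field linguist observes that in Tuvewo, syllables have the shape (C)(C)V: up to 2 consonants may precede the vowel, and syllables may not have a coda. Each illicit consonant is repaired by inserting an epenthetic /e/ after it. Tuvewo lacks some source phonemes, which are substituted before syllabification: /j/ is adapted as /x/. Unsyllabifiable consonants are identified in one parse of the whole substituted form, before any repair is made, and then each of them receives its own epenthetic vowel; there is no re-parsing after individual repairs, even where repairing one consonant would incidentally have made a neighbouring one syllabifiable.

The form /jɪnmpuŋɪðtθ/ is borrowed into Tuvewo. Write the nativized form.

Substitution: /j/ → /x/, giving /xɪnmpuŋɪðtθ/.
Under (C)(C)V, the unsyllabifiable consonants are /n/, /ð/, /t/, /θ/ (no codas are permitted; onsets may contain at most 2 consonants).
Inserting the epenthetic vowel yields /n/ → /ne/, /ð/ → /ðe/, /t/ → /te/, /θ/ → /θe/.

xɪnempuŋɪðeteθe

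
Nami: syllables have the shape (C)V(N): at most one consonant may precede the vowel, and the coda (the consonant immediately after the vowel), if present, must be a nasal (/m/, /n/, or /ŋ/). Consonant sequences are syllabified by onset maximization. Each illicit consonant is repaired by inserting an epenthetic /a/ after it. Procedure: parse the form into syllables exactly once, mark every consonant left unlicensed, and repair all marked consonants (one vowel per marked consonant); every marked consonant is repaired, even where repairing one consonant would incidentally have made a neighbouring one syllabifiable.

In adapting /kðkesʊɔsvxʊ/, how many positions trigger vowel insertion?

The unsyllabifiable consonants are /k/, /ð/, /s/, /v/; each receives one epenthetic vowel.

4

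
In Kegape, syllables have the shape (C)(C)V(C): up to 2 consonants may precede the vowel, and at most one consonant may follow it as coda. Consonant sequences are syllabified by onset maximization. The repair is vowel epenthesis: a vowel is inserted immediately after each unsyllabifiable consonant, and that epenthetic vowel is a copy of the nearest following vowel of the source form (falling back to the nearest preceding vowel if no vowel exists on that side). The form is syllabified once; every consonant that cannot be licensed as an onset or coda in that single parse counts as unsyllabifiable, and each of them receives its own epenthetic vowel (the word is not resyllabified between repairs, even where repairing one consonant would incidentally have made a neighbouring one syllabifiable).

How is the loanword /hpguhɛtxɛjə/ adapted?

hupguhɛtxɛjə

Syllabifying with onset maximization leaves /h/ stranded (at most one coda consonant is licensed; onsets may contain at most 2 consonants).
Inserting the epenthetic vowel yields /h/ → /hu/.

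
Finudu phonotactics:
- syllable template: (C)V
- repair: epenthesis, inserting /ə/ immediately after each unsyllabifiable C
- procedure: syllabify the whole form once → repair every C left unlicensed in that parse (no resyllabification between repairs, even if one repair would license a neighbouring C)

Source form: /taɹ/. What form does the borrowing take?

taɹə

Syllabifying with onset maximization leaves /ɹ/ stranded (no codas are permitted; onsets are limited to one consonant).
Each unlicensed consonant becomes the onset of a new syllable: /ɹ/ → /ɹə/.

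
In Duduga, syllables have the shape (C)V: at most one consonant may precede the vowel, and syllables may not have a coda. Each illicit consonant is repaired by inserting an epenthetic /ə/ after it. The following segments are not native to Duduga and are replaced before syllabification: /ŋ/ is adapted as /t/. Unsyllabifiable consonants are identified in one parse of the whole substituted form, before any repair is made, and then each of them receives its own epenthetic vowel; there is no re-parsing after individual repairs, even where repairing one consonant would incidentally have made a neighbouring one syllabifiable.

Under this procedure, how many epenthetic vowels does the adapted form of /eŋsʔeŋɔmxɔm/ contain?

After substitution the input is /etsʔetɔmxɔm/.
The unsyllabifiable consonants are /t/, /s/, /m/, /m/; each receives one epenthetic vowel.

4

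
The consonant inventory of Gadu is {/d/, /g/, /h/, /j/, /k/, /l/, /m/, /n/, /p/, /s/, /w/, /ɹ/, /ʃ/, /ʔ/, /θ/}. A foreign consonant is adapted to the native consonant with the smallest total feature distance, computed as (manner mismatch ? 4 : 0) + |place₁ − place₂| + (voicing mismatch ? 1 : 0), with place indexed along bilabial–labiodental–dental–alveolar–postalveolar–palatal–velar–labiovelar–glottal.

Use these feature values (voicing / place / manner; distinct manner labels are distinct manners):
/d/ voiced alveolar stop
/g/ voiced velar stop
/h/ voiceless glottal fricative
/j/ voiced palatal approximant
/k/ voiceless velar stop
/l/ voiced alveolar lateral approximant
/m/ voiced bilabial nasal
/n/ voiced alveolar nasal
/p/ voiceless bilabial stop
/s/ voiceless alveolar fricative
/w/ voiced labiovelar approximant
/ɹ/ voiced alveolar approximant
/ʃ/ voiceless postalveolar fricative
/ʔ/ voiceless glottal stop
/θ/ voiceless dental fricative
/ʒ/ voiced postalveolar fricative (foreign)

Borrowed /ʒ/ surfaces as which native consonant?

ʃ

/ʃ/ is closest: same manner (fricative), place distance 0 (postalveolar→postalveolar), voicing differs (+1); total 1. Next closest is /s/ at distance 2.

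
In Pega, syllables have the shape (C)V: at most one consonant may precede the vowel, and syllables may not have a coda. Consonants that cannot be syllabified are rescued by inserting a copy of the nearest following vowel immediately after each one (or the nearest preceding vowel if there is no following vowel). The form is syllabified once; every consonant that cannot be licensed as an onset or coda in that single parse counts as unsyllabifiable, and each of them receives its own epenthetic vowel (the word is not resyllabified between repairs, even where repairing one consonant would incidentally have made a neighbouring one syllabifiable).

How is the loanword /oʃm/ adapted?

oʃomo

Under (C)V, the unsyllabifiable consonants are /ʃ/, /m/ (no codas are permitted; onsets are limited to one consonant).
Each unlicensed consonant becomes the onset of a new syllable: /ʃ/ → /ʃo/, /m/ → /mo/.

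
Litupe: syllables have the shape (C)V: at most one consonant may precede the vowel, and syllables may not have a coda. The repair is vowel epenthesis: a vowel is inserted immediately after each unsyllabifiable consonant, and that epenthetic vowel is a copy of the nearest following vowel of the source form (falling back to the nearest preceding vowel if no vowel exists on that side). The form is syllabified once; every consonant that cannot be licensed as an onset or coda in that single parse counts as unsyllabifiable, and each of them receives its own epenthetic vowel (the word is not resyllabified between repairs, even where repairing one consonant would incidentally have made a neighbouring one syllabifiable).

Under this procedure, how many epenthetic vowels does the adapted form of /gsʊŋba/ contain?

2

The unsyllabifiable consonants are /g/, /ŋ/; each receives one epenthetic vowel.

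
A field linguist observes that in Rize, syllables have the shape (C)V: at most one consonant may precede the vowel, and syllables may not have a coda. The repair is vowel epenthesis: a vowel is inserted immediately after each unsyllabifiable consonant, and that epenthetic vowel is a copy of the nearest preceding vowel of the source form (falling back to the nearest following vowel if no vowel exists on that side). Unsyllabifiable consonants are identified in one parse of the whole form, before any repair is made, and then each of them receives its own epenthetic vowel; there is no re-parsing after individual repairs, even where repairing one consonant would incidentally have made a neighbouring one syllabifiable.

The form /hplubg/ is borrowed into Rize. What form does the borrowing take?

Syllabifying with onset maximization leaves /h/, /p/, /b/, /g/ stranded (no codas are permitted; onsets are limited to one consonant).
Inserting the epenthetic vowel yields /h/ → /hu/, /p/ → /pu/, /b/ → /bu/, /g/ → /gu/.

hupulubugu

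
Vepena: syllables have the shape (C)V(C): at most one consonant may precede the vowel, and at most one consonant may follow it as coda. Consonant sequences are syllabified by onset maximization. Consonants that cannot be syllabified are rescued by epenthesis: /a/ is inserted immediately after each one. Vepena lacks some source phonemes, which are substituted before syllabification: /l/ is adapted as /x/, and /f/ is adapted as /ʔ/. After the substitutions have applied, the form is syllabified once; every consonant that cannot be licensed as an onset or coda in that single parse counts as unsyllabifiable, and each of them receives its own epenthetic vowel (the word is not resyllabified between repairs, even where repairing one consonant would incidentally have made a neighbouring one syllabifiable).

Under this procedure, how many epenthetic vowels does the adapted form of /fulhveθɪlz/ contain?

After substitution the input is /ʔuxhveθɪxz/.
The unsyllabifiable consonants are /h/, /z/; each receives one epenthetic vowel.

2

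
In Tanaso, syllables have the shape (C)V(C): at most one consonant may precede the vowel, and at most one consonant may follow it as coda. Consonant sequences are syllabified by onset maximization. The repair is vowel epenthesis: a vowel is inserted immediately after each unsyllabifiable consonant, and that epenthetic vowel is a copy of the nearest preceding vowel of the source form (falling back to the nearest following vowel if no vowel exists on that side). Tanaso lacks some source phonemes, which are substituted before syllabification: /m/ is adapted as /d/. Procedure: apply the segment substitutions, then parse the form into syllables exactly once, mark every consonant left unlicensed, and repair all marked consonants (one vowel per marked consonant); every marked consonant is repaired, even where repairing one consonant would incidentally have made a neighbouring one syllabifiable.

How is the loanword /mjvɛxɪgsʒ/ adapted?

Substitution: /m/ → /d/, giving /djvɛxɪgsʒ/.
The consonants /d/, /j/, /s/, /ʒ/ cannot be parsed into a legal (C)V(C) syllable (at most one coda consonant is licensed; onsets are limited to one consonant).
Each unlicensed consonant becomes the onset of a new syllable: /d/ → /dɛ/, /j/ → /jɛ/, /s/ → /sɪ/, /ʒ/ → /ʒɪ/.

dɛjɛvɛxɪgsɪʒɪ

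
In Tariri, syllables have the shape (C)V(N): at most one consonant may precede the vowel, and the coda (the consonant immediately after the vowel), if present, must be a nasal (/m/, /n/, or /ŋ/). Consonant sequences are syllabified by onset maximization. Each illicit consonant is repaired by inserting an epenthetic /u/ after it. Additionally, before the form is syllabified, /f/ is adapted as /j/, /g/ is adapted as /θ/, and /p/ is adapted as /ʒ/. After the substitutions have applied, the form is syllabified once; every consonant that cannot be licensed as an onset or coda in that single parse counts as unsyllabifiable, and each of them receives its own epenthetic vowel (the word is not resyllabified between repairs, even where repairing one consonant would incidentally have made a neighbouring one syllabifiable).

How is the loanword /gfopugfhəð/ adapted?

θujoʒuθujuhəðu

Substitution: /g/ → /θ/, /f/ → /j/, /p/ → /ʒ/, giving /θjoʒuθjhəð/.
Syllabifying with onset maximization leaves /θ/, /θ/, /j/, /ð/ stranded (only a nasal (/m/, /n/, or /ŋ/) is licensed in coda position; onsets are limited to one consonant).
Each unlicensed consonant becomes the onset of a new syllable: /θ/ → /θu/, /θ/ → /θu/, /j/ → /ju/, /ð/ → /ðu/.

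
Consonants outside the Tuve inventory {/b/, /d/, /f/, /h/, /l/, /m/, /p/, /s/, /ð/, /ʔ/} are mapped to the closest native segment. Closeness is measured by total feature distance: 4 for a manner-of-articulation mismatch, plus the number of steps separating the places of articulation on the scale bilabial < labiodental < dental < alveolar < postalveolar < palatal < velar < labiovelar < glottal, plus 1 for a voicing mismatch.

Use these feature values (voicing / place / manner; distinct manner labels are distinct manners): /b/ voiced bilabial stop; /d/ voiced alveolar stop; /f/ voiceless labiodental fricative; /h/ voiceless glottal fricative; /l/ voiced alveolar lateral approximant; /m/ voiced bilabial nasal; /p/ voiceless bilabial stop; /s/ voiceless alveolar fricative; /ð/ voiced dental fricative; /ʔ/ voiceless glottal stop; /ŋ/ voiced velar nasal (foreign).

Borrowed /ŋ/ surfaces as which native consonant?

m

/m/ is closest: same manner (nasal), place distance 6 (velar→bilabial), same voicing; total 6. Next closest is /d/ at distance 7.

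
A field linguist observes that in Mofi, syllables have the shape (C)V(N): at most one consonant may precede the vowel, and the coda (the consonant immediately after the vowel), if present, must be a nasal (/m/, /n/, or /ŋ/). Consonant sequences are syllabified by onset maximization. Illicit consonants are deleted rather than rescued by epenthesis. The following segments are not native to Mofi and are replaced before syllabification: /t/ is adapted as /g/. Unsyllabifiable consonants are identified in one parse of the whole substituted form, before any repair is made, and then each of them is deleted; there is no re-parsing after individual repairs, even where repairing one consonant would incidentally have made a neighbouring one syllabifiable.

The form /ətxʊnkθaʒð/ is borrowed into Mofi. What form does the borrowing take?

əxʊnθa

Substitution: /t/ → /g/, giving /əgxʊnkθaʒð/.
Syllabifying with onset maximization leaves /g/, /k/, /ʒ/, /ð/ stranded (only a nasal (/m/, /n/, or /ŋ/) is licensed in coda position; onsets are limited to one consonant).
Deleting the stranded consonants removes /g/, /k/, /ʒ/, /ð/.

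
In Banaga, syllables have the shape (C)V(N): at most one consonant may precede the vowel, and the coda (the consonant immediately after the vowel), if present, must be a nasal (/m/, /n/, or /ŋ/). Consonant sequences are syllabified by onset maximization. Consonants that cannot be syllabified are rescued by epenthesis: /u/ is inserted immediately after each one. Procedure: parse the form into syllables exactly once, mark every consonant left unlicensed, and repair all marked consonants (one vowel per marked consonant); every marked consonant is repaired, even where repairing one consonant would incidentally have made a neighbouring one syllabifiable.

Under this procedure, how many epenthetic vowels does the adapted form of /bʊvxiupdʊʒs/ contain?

The unsyllabifiable consonants are /v/, /p/, /ʒ/, /s/; each receives one epenthetic vowel.

4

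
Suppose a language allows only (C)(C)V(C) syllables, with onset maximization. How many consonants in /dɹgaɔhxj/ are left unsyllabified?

Syllabifying with onset maximization leaves /d/, /x/, /j/ stranded (at most one coda consonant is licensed; onsets may contain at most 2 consonants).

3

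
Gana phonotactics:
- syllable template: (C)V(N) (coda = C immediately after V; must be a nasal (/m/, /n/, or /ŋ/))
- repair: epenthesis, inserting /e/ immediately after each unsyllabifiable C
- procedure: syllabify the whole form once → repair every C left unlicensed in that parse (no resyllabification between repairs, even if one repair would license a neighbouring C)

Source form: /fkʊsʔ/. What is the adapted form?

Syllabifying with onset maximization leaves /f/, /s/, /ʔ/ stranded (only a nasal (/m/, /n/, or /ŋ/) is licensed in coda position; onsets are limited to one consonant).
Inserting the epenthetic vowel yields /f/ → /fe/, /s/ → /se/, /ʔ/ → /ʔe/.

fekʊseʔe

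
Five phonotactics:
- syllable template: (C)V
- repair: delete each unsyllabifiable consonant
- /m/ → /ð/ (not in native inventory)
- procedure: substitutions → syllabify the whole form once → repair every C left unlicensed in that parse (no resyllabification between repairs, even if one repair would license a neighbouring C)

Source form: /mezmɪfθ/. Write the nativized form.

Substitution: /m/ → /ð/, giving /ðezðɪfθ/.
The consonants /z/, /f/, /θ/ cannot be parsed into a legal (C)V syllable (no codas are permitted; onsets are limited to one consonant).
Deleting the stranded consonants removes /z/, /f/, /θ/.

ðeðɪ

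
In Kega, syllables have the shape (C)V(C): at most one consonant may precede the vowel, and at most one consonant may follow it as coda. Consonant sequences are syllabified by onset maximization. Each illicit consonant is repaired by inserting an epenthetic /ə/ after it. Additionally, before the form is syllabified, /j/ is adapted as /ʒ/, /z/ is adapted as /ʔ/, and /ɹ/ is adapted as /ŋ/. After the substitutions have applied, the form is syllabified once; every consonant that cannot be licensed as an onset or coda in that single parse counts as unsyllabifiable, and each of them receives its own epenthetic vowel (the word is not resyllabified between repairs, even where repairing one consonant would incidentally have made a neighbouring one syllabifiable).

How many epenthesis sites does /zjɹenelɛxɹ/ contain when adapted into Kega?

After substitution the input is /ʔʒŋenelɛxŋ/.
The unsyllabifiable consonants are /ʔ/, /ʒ/, /ŋ/; each receives one epenthetic vowel.

3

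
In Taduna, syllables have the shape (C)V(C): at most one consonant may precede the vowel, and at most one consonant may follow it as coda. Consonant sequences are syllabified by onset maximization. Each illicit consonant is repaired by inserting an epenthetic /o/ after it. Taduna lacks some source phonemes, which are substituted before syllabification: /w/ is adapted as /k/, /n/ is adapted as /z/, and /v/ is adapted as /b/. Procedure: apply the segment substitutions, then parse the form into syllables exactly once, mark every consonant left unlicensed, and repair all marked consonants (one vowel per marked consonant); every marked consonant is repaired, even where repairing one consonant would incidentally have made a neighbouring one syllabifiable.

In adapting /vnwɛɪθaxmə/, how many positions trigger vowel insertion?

2

After substitution the input is /bzkɛɪθaxmə/.
The unsyllabifiable consonants are /b/, /z/; each receives one epenthetic vowel.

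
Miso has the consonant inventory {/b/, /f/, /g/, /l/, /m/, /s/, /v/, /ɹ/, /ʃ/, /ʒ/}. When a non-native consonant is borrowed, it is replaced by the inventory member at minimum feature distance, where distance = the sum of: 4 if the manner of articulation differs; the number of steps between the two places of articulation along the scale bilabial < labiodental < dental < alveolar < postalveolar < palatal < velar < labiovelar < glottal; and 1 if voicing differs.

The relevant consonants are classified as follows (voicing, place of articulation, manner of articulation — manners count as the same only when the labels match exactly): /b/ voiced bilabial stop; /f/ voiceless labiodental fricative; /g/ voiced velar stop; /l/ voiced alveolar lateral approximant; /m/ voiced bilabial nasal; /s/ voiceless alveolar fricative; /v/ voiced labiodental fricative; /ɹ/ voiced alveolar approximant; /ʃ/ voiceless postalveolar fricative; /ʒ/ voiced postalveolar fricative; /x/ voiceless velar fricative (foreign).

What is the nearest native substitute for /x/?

/ʃ/ is closest: same manner (fricative), place distance 2 (velar→postalveolar), same voicing; total 2. Next closest is /s/ at distance 3.

ʃ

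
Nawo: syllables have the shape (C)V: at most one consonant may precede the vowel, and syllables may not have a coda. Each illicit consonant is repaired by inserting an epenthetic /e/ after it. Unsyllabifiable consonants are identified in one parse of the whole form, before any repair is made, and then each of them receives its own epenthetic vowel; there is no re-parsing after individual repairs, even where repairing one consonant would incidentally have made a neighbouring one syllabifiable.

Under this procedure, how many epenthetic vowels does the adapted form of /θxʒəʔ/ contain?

The unsyllabifiable consonants are /θ/, /x/, /ʔ/; each receives one epenthetic vowel.

3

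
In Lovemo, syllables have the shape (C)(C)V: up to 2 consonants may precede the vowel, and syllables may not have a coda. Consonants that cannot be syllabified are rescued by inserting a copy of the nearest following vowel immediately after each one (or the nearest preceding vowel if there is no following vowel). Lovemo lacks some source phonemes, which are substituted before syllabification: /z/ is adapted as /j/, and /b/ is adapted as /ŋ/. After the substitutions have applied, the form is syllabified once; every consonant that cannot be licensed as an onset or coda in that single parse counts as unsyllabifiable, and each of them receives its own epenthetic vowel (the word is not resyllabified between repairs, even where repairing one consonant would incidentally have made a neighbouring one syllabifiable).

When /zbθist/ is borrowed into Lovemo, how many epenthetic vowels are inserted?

After substitution the input is /jŋθist/.
The unsyllabifiable consonants are /j/, /s/, /t/; each receives one epenthetic vowel.

3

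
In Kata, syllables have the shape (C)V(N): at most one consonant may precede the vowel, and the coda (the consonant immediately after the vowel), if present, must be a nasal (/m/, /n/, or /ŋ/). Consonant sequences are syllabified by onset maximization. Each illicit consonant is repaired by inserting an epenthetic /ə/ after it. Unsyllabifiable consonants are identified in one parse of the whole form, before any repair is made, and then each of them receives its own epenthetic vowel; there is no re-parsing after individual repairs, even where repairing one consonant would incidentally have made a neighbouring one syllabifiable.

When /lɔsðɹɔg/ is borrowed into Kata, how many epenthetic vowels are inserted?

The unsyllabifiable consonants are /s/, /ð/, /g/; each receives one epenthetic vowel.

3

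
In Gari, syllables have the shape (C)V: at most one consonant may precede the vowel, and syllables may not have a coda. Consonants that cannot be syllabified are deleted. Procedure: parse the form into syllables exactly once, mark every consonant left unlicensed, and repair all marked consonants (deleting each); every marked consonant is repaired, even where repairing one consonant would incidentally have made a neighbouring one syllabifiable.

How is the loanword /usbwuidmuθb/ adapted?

uwuimu

The consonants /s/, /b/, /d/, /θ/, /b/ cannot be parsed into a legal (C)V syllable (no codas are permitted; onsets are limited to one consonant).
Deleting the stranded consonants removes /s/, /b/, /d/, /θ/, /b/.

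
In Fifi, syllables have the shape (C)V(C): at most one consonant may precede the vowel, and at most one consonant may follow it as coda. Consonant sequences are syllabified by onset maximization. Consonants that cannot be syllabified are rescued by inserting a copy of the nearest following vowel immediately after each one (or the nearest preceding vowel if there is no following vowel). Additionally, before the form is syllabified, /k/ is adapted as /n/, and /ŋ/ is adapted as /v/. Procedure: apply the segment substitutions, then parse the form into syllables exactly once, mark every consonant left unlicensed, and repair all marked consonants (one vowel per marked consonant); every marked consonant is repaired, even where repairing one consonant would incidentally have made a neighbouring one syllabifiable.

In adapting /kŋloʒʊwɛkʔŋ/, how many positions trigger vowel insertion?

4

After substitution the input is /nvloʒʊwɛnʔv/.
The unsyllabifiable consonants are /n/, /v/, /ʔ/, /v/; each receives one epenthetic vowel.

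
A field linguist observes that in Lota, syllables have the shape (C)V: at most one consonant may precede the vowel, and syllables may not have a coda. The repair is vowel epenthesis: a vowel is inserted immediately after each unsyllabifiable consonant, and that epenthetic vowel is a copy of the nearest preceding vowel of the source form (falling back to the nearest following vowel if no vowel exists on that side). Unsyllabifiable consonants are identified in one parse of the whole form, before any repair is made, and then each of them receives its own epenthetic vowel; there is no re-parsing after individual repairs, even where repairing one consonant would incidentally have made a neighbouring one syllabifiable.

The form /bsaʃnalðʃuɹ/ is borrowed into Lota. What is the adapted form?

basaʃanalaðaʃuɹu

The consonants /b/, /ʃ/, /l/, /ð/, /ɹ/ cannot be parsed into a legal (C)V syllable (no codas are permitted; onsets are limited to one consonant).
Inserting the epenthetic vowel yields /b/ → /ba/, /ʃ/ → /ʃa/, /l/ → /la/, /ð/ → /ða/, /ɹ/ → /ɹu/.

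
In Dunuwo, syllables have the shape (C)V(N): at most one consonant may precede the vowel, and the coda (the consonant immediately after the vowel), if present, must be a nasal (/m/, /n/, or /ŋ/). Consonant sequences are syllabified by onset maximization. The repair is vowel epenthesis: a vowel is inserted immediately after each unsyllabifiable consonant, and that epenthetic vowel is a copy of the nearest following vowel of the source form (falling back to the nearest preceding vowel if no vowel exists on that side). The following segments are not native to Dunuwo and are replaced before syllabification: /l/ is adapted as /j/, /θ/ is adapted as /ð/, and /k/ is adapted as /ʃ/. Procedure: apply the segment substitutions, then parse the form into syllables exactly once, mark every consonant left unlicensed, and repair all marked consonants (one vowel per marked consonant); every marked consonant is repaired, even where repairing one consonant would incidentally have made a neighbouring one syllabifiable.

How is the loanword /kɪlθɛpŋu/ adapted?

ʃɪjɛðɛpuŋu

Substitution: /k/ → /ʃ/, /l/ → /j/, /θ/ → /ð/, giving /ʃɪjðɛpŋu/.
Under (C)V(N), the unsyllabifiable consonants are /j/, /p/ (only a nasal (/m/, /n/, or /ŋ/) is licensed in coda position; onsets are limited to one consonant).
Each unlicensed consonant becomes the onset of a new syllable: /j/ → /jɛ/, /p/ → /pu/.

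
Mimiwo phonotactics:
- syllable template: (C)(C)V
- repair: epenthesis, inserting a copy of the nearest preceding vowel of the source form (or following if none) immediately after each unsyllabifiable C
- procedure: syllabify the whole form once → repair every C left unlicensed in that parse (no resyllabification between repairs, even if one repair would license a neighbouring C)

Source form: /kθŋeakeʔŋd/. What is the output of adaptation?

The consonants /k/, /ʔ/, /ŋ/, /d/ cannot be parsed into a legal (C)(C)V syllable (no codas are permitted; onsets may contain at most 2 consonants).
Each unlicensed consonant becomes the onset of a new syllable: /k/ → /ke/, /ʔ/ → /ʔe/, /ŋ/ → /ŋe/, /d/ → /de/.

keθŋeakeʔeŋede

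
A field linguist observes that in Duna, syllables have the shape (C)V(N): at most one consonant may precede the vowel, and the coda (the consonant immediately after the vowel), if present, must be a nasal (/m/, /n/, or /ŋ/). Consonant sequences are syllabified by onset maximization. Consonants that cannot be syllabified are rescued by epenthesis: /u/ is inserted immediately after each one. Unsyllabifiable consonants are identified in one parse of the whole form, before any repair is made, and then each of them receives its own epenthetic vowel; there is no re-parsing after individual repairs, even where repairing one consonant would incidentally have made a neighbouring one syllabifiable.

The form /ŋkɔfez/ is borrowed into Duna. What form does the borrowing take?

ŋukɔfezu

Syllabifying with onset maximization leaves /ŋ/, /z/ stranded (only a nasal (/m/, /n/, or /ŋ/) is licensed in coda position; onsets are limited to one consonant).
Inserting the epenthetic vowel yields /ŋ/ → /ŋu/, /z/ → /zu/.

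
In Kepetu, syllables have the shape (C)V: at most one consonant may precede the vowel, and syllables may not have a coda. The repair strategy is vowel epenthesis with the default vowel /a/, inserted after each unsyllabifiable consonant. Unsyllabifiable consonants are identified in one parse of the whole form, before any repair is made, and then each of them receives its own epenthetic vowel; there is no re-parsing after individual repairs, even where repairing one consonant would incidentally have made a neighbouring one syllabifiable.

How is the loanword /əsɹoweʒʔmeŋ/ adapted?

əsaɹoweʒaʔameŋa

Syllabifying with onset maximization leaves /s/, /ʒ/, /ʔ/, /ŋ/ stranded (no codas are permitted; onsets are limited to one consonant).
Each unlicensed consonant becomes the onset of a new syllable: /s/ → /sa/, /ʒ/ → /ʒa/, /ʔ/ → /ʔa/, /ŋ/ → /ŋa/.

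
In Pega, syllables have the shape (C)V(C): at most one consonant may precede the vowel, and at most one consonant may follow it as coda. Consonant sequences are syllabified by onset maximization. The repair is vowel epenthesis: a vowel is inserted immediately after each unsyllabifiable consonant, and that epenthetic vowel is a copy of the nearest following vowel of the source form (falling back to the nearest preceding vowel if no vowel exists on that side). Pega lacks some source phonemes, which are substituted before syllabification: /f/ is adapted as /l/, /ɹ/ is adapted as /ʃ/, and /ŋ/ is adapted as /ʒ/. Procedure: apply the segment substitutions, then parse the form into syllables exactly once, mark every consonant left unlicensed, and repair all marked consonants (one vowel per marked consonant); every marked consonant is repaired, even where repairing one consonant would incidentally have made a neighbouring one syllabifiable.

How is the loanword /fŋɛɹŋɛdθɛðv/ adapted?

lɛʒɛʃʒɛdθɛðvɛ

Substitution: /f/ → /l/, /ŋ/ → /ʒ/, /ɹ/ → /ʃ/, giving /lʒɛʃʒɛdθɛðv/.
The consonants /l/, /v/ cannot be parsed into a legal (C)V(C) syllable (at most one coda consonant is licensed; onsets are limited to one consonant).
Inserting the epenthetic vowel yields /l/ → /lɛ/, /v/ → /vɛ/.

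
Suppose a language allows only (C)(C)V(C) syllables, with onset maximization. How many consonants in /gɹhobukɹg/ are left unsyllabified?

3

Syllabifying with onset maximization leaves /g/, /ɹ/, /g/ stranded (at most one coda consonant is licensed; onsets may contain at most 2 consonants).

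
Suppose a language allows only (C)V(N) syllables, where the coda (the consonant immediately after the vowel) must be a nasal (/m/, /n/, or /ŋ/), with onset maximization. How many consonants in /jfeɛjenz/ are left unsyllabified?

The consonants /j/, /z/ cannot be parsed into a legal (C)V(N) syllable (only a nasal (/m/, /n/, or /ŋ/) is licensed in coda position; onsets are limited to one consonant).

2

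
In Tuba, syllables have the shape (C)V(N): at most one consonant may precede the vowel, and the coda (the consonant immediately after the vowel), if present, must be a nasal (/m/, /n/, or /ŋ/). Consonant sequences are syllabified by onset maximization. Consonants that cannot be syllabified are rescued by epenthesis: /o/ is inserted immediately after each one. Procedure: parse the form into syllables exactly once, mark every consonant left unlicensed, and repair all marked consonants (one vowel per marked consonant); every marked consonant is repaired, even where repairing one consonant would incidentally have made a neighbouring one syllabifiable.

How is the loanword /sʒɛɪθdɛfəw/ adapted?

soʒɛɪθodɛfəwo

Under (C)V(N), the unsyllabifiable consonants are /s/, /θ/, /w/ (only a nasal (/m/, /n/, or /ŋ/) is licensed in coda position; onsets are limited to one consonant).
Epenthesis after each stranded consonant: /s/ → /so/, /θ/ → /θo/, /w/ → /wo/.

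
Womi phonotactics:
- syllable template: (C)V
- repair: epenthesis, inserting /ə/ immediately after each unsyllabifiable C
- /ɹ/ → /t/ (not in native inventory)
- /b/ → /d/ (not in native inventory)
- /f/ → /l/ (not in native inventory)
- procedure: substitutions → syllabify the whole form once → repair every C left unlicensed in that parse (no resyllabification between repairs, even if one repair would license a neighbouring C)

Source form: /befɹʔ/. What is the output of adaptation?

delətəʔə

Substitution: /b/ → /d/, /f/ → /l/, /ɹ/ → /t/, giving /deltʔ/.
The consonants /l/, /t/, /ʔ/ cannot be parsed into a legal (C)V syllable (no codas are permitted; onsets are limited to one consonant).
Epenthesis after each stranded consonant: /l/ → /lə/, /t/ → /tə/, /ʔ/ → /ʔə/.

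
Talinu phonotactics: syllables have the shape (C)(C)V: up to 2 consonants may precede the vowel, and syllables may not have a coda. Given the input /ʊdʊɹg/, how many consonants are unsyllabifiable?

2

The consonants /ɹ/, /g/ cannot be parsed into a legal (C)(C)V syllable (no codas are permitted; onsets may contain at most 2 consonants).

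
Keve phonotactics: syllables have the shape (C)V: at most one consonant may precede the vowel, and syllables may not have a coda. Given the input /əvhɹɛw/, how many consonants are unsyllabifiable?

The consonants /v/, /h/, /w/ cannot be parsed into a legal (C)V syllable (no codas are permitted; onsets are limited to one consonant).

3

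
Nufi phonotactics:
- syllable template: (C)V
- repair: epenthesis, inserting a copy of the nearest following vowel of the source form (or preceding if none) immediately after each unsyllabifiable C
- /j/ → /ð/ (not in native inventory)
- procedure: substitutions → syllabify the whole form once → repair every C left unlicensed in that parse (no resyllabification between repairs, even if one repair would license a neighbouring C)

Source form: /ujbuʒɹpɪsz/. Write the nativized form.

Substitution: /j/ → /ð/, giving /uðbuʒɹpɪsz/.
Under (C)V, the unsyllabifiable consonants are /ð/, /ʒ/, /ɹ/, /s/, /z/ (no codas are permitted; onsets are limited to one consonant).
Each unlicensed consonant becomes the onset of a new syllable: /ð/ → /ðu/, /ʒ/ → /ʒɪ/, /ɹ/ → /ɹɪ/, /s/ → /sɪ/, /z/ → /zɪ/.

uðubuʒɪɹɪpɪsɪzɪ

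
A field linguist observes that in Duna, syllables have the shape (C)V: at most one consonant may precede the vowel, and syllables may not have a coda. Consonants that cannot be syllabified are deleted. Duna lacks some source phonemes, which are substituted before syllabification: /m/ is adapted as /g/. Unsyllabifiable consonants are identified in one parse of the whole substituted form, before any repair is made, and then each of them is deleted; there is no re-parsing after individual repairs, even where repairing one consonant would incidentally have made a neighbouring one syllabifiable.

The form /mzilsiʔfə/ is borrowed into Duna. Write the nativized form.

Substitution: /m/ → /g/, giving /gzilsiʔfə/.
Under (C)V, the unsyllabifiable consonants are /g/, /l/, /ʔ/ (no codas are permitted; onsets are limited to one consonant).
Deletion applies to /g/, /l/, /ʔ/.

zisifə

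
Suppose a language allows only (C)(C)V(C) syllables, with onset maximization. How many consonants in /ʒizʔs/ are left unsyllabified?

Syllabifying with onset maximization leaves /ʔ/, /s/ stranded (at most one coda consonant is licensed; onsets may contain at most 2 consonants).

2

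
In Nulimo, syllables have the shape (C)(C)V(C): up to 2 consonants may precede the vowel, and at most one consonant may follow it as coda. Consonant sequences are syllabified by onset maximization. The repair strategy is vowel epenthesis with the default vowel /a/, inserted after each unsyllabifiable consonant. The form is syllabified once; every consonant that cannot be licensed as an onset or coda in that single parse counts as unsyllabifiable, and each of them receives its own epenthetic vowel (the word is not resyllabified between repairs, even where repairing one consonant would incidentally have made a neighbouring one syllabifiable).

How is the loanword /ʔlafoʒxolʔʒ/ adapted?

ʔlafoʒxolʔaʒa

Under (C)(C)V(C), the unsyllabifiable consonants are /ʔ/, /ʒ/ (at most one coda consonant is licensed; onsets may contain at most 2 consonants).
Epenthesis after each stranded consonant: /ʔ/ → /ʔa/, /ʒ/ → /ʒa/.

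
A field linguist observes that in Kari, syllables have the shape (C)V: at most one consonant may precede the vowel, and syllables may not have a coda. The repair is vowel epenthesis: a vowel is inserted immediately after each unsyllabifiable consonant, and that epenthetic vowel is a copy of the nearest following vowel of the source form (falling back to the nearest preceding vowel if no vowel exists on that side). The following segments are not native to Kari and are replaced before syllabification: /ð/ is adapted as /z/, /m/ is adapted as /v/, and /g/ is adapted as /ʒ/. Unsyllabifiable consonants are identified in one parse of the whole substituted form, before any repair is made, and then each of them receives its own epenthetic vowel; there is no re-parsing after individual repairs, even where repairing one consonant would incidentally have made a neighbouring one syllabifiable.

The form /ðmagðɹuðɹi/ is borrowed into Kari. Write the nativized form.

Substitution: /ð/ → /z/, /m/ → /v/, /g/ → /ʒ/, giving /zvaʒzɹuzɹi/.
Syllabifying with onset maximization leaves /z/, /ʒ/, /z/, /z/ stranded (no codas are permitted; onsets are limited to one consonant).
Epenthesis after each stranded consonant: /z/ → /za/, /ʒ/ → /ʒu/, /z/ → /zu/, /z/ → /zi/.

zavaʒuzuɹuziɹi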